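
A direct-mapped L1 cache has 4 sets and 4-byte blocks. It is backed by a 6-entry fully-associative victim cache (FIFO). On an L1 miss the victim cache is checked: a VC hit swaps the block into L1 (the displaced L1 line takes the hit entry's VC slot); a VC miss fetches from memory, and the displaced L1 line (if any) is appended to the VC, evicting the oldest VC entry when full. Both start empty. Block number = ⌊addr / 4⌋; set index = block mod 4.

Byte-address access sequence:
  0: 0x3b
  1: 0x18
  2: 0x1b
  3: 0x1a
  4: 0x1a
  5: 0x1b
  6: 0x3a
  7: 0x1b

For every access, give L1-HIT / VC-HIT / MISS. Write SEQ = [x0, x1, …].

SEQ = [MISS, MISS, L1-HIT, L1-HIT, L1-HIT, L1-HIT, VC-HIT, VC-HIT]

0: 0x3b (blk 14, set 2) → MISS  vc=[]
1: 0x18 (blk 6, set 2) → MISS  vc=[14]
2: 0x1b (blk 6, set 2) → L1-HIT  vc=[14]
3: 0x1a (blk 6, set 2) → L1-HIT  vc=[14]
4: 0x1a (blk 6, set 2) → L1-HIT  vc=[14]
5: 0x1b (blk 6, set 2) → L1-HIT  vc=[14]
6: 0x3a (blk 14, set 2) → VC-HIT  vc=[6]
7: 0x1b (blk 6, set 2) → VC-HIT  vc=[14]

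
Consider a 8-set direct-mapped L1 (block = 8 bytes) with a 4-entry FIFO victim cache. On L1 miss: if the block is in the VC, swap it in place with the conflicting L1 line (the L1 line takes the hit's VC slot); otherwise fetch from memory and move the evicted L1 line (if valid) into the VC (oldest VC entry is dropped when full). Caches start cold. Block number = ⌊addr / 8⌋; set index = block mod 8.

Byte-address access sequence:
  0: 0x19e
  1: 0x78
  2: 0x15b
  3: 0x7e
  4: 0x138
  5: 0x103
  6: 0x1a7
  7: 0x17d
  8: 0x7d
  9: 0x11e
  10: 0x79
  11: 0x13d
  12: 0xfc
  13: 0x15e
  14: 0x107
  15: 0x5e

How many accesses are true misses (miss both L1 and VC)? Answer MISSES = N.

MISSES = 10

0: 0x19e (blk 51, set 3) → MISS  vc=[]
1: 0x78 (blk 15, set 7) → MISS  vc=[]
2: 0x15b (blk 43, set 3) → MISS  vc=[51]
3: 0x7e (blk 15, set 7) → L1-HIT  vc=[51]
4: 0x138 (blk 39, set 7) → MISS  vc=[51, 15]
5: 0x103 (blk 32, set 0) → MISS  vc=[51, 15]
6: 0x1a7 (blk 52, set 4) → MISS  vc=[51, 15]
7: 0x17d (blk 47, set 7) → MISS  vc=[51, 15, 39]
8: 0x7d (blk 15, set 7) → VC-HIT  vc=[51, 47, 39]
9: 0x11e (blk 35, set 3) → MISS  vc=[51, 47, 39, 43]
10: 0x79 (blk 15, set 7) → L1-HIT  vc=[51, 47, 39, 43]
11: 0x13d (blk 39, set 7) → VC-HIT  vc=[51, 47, 15, 43]
12: 0xfc (blk 31, set 7) → MISS  vc=[47, 15, 43, 39]
13: 0x15e (blk 43, set 3) → VC-HIT  vc=[47, 15, 35, 39]
14: 0x107 (blk 32, set 0) → L1-HIT  vc=[47, 15, 35, 39]
15: 0x5e (blk 11, set 3) → MISS  vc=[15, 35, 39, 43]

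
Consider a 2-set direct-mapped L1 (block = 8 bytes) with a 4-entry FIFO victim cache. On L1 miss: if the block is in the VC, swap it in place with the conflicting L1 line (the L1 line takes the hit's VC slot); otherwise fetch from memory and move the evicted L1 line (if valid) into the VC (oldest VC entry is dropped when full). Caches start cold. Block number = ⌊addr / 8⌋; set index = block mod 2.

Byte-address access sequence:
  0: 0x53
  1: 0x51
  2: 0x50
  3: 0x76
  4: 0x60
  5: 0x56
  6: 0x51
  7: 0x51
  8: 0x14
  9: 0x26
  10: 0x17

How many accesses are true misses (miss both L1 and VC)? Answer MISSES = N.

  [0] addr=0x53 blk=10 s=0: MISS | VC []
  [1] addr=0x51 blk=10 s=0: L1-HIT | VC []
  [2] addr=0x50 blk=10 s=0: L1-HIT | VC []
  [3] addr=0x76 blk=14 s=0: MISS | VC [10]
  [4] addr=0x60 blk=12 s=0: MISS | VC [10, 14]
  [5] addr=0x56 blk=10 s=0: VC-HIT | VC [12, 14]
  [6] addr=0x51 blk=10 s=0: L1-HIT | VC [12, 14]
  [7] addr=0x51 blk=10 s=0: L1-HIT | VC [12, 14]
  [8] addr=0x14 blk=2 s=0: MISS | VC [12, 14, 10]
  [9] addr=0x26 blk=4 s=0: MISS | VC [12, 14, 10, 2]
  [10] addr=0x17 blk=2 s=0: VC-HIT | VC [12, 14, 10, 4]

MISSES = 5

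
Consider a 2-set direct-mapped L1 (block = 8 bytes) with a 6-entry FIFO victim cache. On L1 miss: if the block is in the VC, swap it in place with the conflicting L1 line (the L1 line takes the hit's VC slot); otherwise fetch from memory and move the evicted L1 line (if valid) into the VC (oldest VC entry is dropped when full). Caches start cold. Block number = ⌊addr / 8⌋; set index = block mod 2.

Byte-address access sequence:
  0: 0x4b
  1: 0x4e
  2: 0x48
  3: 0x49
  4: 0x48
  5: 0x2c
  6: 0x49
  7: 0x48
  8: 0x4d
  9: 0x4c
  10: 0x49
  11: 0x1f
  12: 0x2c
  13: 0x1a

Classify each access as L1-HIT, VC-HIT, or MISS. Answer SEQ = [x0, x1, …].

  [0] addr=0x4b blk=9 s=1: MISS | VC []
  [1] addr=0x4e blk=9 s=1: L1-HIT | VC []
  [2] addr=0x48 blk=9 s=1: L1-HIT | VC []
  [3] addr=0x49 blk=9 s=1: L1-HIT | VC []
  [4] addr=0x48 blk=9 s=1: L1-HIT | VC []
  [5] addr=0x2c blk=5 s=1: MISS | VC [9]
  [6] addr=0x49 blk=9 s=1: VC-HIT | VC [5]
  [7] addr=0x48 blk=9 s=1: L1-HIT | VC [5]
  [8] addr=0x4d blk=9 s=1: L1-HIT | VC [5]
  [9] addr=0x4c blk=9 s=1: L1-HIT | VC [5]
  [10] addr=0x49 blk=9 s=1: L1-HIT | VC [5]
  [11] addr=0x1f blk=3 s=1: MISS | VC [5, 9]
  [12] addr=0x2c blk=5 s=1: VC-HIT | VC [3, 9]
  [13] addr=0x1a blk=3 s=1: VC-HIT | VC [5, 9]

SEQ = [MISS, L1-HIT, L1-HIT, L1-HIT, L1-HIT, MISS, VC-HIT, L1-HIT, L1-HIT, L1-HIT, L1-HIT, MISS, VC-HIT, VC-HIT]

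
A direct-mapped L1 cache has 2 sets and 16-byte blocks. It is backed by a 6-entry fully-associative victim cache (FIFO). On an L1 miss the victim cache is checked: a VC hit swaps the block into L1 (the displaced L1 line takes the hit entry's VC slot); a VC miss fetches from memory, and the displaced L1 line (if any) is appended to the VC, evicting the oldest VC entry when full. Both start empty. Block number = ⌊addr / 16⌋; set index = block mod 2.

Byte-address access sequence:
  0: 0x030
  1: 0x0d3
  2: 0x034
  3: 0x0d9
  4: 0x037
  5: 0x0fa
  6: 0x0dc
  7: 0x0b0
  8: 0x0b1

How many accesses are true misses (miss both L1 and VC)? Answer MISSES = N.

MISSES = 4

  [0] addr=0x30 blk=3 s=1: MISS | VC []
  [1] addr=0xd3 blk=13 s=1: MISS | VC [3]
  [2] addr=0x34 blk=3 s=1: VC-HIT | VC [13]
  [3] addr=0xd9 blk=13 s=1: VC-HIT | VC [3]
  [4] addr=0x37 blk=3 s=1: VC-HIT | VC [13]
  [5] addr=0xfa blk=15 s=1: MISS | VC [13, 3]
  [6] addr=0xdc blk=13 s=1: VC-HIT | VC [15, 3]
  [7] addr=0xb0 blk=11 s=1: MISS | VC [15, 3, 13]
  [8] addr=0xb1 blk=11 s=1: L1-HIT | VC [15, 3, 13]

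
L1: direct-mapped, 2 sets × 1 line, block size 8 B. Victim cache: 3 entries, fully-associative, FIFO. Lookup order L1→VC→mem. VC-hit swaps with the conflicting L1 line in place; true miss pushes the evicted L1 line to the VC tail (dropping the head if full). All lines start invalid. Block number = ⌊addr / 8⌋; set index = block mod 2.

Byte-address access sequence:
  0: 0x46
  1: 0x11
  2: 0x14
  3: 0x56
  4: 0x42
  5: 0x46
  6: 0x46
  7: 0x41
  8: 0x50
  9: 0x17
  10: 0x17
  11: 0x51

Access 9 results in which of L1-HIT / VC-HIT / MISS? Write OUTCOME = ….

0: 0x46 (blk 8, set 0) → MISS  vc=[]
1: 0x11 (blk 2, set 0) → MISS  vc=[8]
2: 0x14 (blk 2, set 0) → L1-HIT  vc=[8]
3: 0x56 (blk 10, set 0) → MISS  vc=[8, 2]
4: 0x42 (blk 8, set 0) → VC-HIT  vc=[10, 2]
5: 0x46 (blk 8, set 0) → L1-HIT  vc=[10, 2]
6: 0x46 (blk 8, set 0) → L1-HIT  vc=[10, 2]
7: 0x41 (blk 8, set 0) → L1-HIT  vc=[10, 2]
8: 0x50 (blk 10, set 0) → VC-HIT  vc=[8, 2]
9: 0x17 (blk 2, set 0) → VC-HIT  vc=[8, 10]
10: 0x17 (blk 2, set 0) → L1-HIT  vc=[8, 10]
11: 0x51 (blk 10, set 0) → VC-HIT  vc=[8, 2]

OUTCOME = VC-HIT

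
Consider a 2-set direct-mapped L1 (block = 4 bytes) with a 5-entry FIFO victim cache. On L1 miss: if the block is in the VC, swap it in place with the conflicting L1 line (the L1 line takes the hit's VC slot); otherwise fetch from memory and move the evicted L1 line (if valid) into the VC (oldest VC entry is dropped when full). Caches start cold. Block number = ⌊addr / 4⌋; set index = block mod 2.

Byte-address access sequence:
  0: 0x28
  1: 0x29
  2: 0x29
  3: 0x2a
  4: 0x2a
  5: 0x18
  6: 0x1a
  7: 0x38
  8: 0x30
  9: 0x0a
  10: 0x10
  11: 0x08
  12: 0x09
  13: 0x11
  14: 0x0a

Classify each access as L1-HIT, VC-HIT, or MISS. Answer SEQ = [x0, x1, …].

SEQ = [MISS, L1-HIT, L1-HIT, L1-HIT, L1-HIT, MISS, L1-HIT, MISS, MISS, MISS, MISS, VC-HIT, L1-HIT, VC-HIT, VC-HIT]

#0 0x28→b10/s0 MISS; vc=[]
#1 0x29→b10/s0 L1-HIT; vc=[]
#2 0x29→b10/s0 L1-HIT; vc=[]
#3 0x2a→b10/s0 L1-HIT; vc=[]
#4 0x2a→b10/s0 L1-HIT; vc=[]
#5 0x18→b6/s0 MISS; vc=[10]
#6 0x1a→b6/s0 L1-HIT; vc=[10]
#7 0x38→b14/s0 MISS; vc=[10,6]
#8 0x30→b12/s0 MISS; vc=[10,6,14]
#9 0xa→b2/s0 MISS; vc=[10,6,14,12]
#10 0x10→b4/s0 MISS; vc=[10,6,14,12,2]
#11 0x8→b2/s0 VC-HIT; vc=[10,6,14,12,4]
#12 0x9→b2/s0 L1-HIT; vc=[10,6,14,12,4]
#13 0x11→b4/s0 VC-HIT; vc=[10,6,14,12,2]
#14 0xa→b2/s0 VC-HIT; vc=[10,6,14,12,4]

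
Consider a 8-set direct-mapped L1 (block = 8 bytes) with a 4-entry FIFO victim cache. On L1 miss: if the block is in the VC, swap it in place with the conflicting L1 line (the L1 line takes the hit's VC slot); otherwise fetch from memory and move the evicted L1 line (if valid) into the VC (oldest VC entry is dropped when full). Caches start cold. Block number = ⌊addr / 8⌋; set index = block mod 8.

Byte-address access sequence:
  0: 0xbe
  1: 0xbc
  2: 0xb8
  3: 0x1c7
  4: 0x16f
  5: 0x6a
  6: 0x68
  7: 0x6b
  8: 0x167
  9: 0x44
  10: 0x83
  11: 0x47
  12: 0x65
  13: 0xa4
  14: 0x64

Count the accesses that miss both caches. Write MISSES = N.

MISSES = 9

  [0] addr=0xbe blk=23 s=7: MISS | VC []
  [1] addr=0xbc blk=23 s=7: L1-HIT | VC []
  [2] addr=0xb8 blk=23 s=7: L1-HIT | VC []
  [3] addr=0x1c7 blk=56 s=0: MISS | VC []
  [4] addr=0x16f blk=45 s=5: MISS | VC []
  [5] addr=0x6a blk=13 s=5: MISS | VC [45]
  [6] addr=0x68 blk=13 s=5: L1-HIT | VC [45]
  [7] addr=0x6b blk=13 s=5: L1-HIT | VC [45]
  [8] addr=0x167 blk=44 s=4: MISS | VC [45]
  [9] addr=0x44 blk=8 s=0: MISS | VC [45, 56]
  [10] addr=0x83 blk=16 s=0: MISS | VC [45, 56, 8]
  [11] addr=0x47 blk=8 s=0: VC-HIT | VC [45, 56, 16]
  [12] addr=0x65 blk=12 s=4: MISS | VC [45, 56, 16, 44]
  [13] addr=0xa4 blk=20 s=4: MISS | VC [56, 16, 44, 12]
  [14] addr=0x64 blk=12 s=4: VC-HIT | VC [56, 16, 44, 20]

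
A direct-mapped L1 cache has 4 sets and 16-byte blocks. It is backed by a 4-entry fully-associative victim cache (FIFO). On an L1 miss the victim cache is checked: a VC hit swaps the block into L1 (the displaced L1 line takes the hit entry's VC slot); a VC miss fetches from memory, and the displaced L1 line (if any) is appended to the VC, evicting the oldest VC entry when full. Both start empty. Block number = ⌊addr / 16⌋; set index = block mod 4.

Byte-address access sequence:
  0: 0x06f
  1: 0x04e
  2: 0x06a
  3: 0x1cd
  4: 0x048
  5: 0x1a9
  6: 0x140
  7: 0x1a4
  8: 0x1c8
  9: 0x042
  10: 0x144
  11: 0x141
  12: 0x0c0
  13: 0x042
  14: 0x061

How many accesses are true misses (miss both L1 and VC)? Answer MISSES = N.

MISSES = 6

  [0] addr=0x6f blk=6 s=2: MISS | VC []
  [1] addr=0x4e blk=4 s=0: MISS | VC []
  [2] addr=0x6a blk=6 s=2: L1-HIT | VC []
  [3] addr=0x1cd blk=28 s=0: MISS | VC [4]
  [4] addr=0x48 blk=4 s=0: VC-HIT | VC [28]
  [5] addr=0x1a9 blk=26 s=2: MISS | VC [28, 6]
  [6] addr=0x140 blk=20 s=0: MISS | VC [28, 6, 4]
  [7] addr=0x1a4 blk=26 s=2: L1-HIT | VC [28, 6, 4]
  [8] addr=0x1c8 blk=28 s=0: VC-HIT | VC [20, 6, 4]
  [9] addr=0x42 blk=4 s=0: VC-HIT | VC [20, 6, 28]
  [10] addr=0x144 blk=20 s=0: VC-HIT | VC [4, 6, 28]
  [11] addr=0x141 blk=20 s=0: L1-HIT | VC [4, 6, 28]
  [12] addr=0xc0 blk=12 s=0: MISS | VC [4, 6, 28, 20]
  [13] addr=0x42 blk=4 s=0: VC-HIT | VC [12, 6, 28, 20]
  [14] addr=0x61 blk=6 s=2: VC-HIT | VC [12, 26, 28, 20]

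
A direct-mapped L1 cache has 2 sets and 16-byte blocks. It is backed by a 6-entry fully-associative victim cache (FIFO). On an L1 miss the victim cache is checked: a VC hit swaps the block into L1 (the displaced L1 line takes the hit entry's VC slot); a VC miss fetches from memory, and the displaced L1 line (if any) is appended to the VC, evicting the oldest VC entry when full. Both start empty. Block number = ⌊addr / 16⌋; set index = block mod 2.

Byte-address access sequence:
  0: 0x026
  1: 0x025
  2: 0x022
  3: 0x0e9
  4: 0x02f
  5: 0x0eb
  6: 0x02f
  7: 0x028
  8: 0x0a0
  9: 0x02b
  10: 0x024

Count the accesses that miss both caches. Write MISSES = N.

0: 0x26 (blk 2, set 0) → MISS  vc=[]
1: 0x25 (blk 2, set 0) → L1-HIT  vc=[]
2: 0x22 (blk 2, set 0) → L1-HIT  vc=[]
3: 0xe9 (blk 14, set 0) → MISS  vc=[2]
4: 0x2f (blk 2, set 0) → VC-HIT  vc=[14]
5: 0xeb (blk 14, set 0) → VC-HIT  vc=[2]
6: 0x2f (blk 2, set 0) → VC-HIT  vc=[14]
7: 0x28 (blk 2, set 0) → L1-HIT  vc=[14]
8: 0xa0 (blk 10, set 0) → MISS  vc=[14, 2]
9: 0x2b (blk 2, set 0) → VC-HIT  vc=[14, 10]
10: 0x24 (blk 2, set 0) → L1-HIT  vc=[14, 10]

MISSES = 3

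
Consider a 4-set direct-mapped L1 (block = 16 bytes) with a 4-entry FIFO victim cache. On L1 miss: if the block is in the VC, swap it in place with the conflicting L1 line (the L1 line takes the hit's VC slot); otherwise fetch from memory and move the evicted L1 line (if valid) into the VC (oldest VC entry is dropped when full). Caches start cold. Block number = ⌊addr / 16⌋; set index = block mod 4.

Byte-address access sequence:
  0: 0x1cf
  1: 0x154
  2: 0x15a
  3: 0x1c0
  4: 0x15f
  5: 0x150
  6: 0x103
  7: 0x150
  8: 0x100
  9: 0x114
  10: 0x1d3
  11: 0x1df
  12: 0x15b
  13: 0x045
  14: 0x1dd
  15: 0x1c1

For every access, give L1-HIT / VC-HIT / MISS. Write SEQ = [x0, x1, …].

SEQ = [MISS, MISS, L1-HIT, L1-HIT, L1-HIT, L1-HIT, MISS, L1-HIT, L1-HIT, MISS, MISS, L1-HIT, VC-HIT, MISS, VC-HIT, VC-HIT]

0: 0x1cf (blk 28, set 0) → MISS  vc=[]
1: 0x154 (blk 21, set 1) → MISS  vc=[]
2: 0x15a (blk 21, set 1) → L1-HIT  vc=[]
3: 0x1c0 (blk 28, set 0) → L1-HIT  vc=[]
4: 0x15f (blk 21, set 1) → L1-HIT  vc=[]
5: 0x150 (blk 21, set 1) → L1-HIT  vc=[]
6: 0x103 (blk 16, set 0) → MISS  vc=[28]
7: 0x150 (blk 21, set 1) → L1-HIT  vc=[28]
8: 0x100 (blk 16, set 0) → L1-HIT  vc=[28]
9: 0x114 (blk 17, set 1) → MISS  vc=[28, 21]
10: 0x1d3 (blk 29, set 1) → MISS  vc=[28, 21, 17]
11: 0x1df (blk 29, set 1) → L1-HIT  vc=[28, 21, 17]
12: 0x15b (blk 21, set 1) → VC-HIT  vc=[28, 29, 17]
13: 0x45 (blk 4, set 0) → MISS  vc=[28, 29, 17, 16]
14: 0x1dd (blk 29, set 1) → VC-HIT  vc=[28, 21, 17, 16]
15: 0x1c1 (blk 28, set 0) → VC-HIT  vc=[4, 21, 17, 16]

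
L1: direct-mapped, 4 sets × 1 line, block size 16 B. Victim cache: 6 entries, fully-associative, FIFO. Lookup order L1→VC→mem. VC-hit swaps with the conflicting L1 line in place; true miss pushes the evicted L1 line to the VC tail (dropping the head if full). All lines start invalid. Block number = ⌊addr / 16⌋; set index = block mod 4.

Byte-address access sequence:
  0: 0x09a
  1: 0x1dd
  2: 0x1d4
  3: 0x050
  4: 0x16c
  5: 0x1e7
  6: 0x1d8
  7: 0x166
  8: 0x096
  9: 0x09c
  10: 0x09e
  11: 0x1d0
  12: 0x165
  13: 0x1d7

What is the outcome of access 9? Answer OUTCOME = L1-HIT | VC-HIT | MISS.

  [0] addr=0x9a blk=9 s=1: MISS | VC []
  [1] addr=0x1dd blk=29 s=1: MISS | VC [9]
  [2] addr=0x1d4 blk=29 s=1: L1-HIT | VC [9]
  [3] addr=0x50 blk=5 s=1: MISS | VC [9, 29]
  [4] addr=0x16c blk=22 s=2: MISS | VC [9, 29]
  [5] addr=0x1e7 blk=30 s=2: MISS | VC [9, 29, 22]
  [6] addr=0x1d8 blk=29 s=1: VC-HIT | VC [9, 5, 22]
  [7] addr=0x166 blk=22 s=2: VC-HIT | VC [9, 5, 30]
  [8] addr=0x96 blk=9 s=1: VC-HIT | VC [29, 5, 30]
  [9] addr=0x9c blk=9 s=1: L1-HIT | VC [29, 5, 30]
  [10] addr=0x9e blk=9 s=1: L1-HIT | VC [29, 5, 30]
  [11] addr=0x1d0 blk=29 s=1: VC-HIT | VC [9, 5, 30]
  [12] addr=0x165 blk=22 s=2: L1-HIT | VC [9, 5, 30]
  [13] addr=0x1d7 blk=29 s=1: L1-HIT | VC [9, 5, 30]

OUTCOME = L1-HIT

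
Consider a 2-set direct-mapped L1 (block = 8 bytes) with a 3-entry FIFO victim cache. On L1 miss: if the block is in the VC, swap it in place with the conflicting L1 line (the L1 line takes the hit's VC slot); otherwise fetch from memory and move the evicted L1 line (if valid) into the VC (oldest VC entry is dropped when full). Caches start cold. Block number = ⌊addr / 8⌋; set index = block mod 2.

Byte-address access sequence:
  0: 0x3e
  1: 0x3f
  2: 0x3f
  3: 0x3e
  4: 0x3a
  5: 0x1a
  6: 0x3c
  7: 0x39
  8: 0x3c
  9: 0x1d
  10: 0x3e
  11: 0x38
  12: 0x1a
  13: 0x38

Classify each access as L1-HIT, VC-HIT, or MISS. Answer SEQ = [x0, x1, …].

#0 0x3e→b7/s1 MISS; vc=[]
#1 0x3f→b7/s1 L1-HIT; vc=[]
#2 0x3f→b7/s1 L1-HIT; vc=[]
#3 0x3e→b7/s1 L1-HIT; vc=[]
#4 0x3a→b7/s1 L1-HIT; vc=[]
#5 0x1a→b3/s1 MISS; vc=[7]
#6 0x3c→b7/s1 VC-HIT; vc=[3]
#7 0x39→b7/s1 L1-HIT; vc=[3]
#8 0x3c→b7/s1 L1-HIT; vc=[3]
#9 0x1d→b3/s1 VC-HIT; vc=[7]
#10 0x3e→b7/s1 VC-HIT; vc=[3]
#11 0x38→b7/s1 L1-HIT; vc=[3]
#12 0x1a→b3/s1 VC-HIT; vc=[7]
#13 0x38→b7/s1 VC-HIT; vc=[3]

SEQ = [MISS, L1-HIT, L1-HIT, L1-HIT, L1-HIT, MISS, VC-HIT, L1-HIT, L1-HIT, VC-HIT, VC-HIT, L1-HIT, VC-HIT, VC-HIT]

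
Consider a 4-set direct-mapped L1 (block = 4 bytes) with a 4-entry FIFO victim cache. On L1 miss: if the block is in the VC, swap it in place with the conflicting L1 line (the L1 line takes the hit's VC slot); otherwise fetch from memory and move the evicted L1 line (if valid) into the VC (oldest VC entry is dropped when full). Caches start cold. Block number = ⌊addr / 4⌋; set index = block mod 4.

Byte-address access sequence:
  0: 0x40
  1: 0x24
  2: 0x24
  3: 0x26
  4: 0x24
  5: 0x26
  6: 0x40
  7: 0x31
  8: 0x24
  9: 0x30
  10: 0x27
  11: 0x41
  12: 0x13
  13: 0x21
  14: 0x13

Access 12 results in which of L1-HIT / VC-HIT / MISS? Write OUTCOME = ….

0: 0x40 (blk 16, set 0) → MISS  vc=[]
1: 0x24 (blk 9, set 1) → MISS  vc=[]
2: 0x24 (blk 9, set 1) → L1-HIT  vc=[]
3: 0x26 (blk 9, set 1) → L1-HIT  vc=[]
4: 0x24 (blk 9, set 1) → L1-HIT  vc=[]
5: 0x26 (blk 9, set 1) → L1-HIT  vc=[]
6: 0x40 (blk 16, set 0) → L1-HIT  vc=[]
7: 0x31 (blk 12, set 0) → MISS  vc=[16]
8: 0x24 (blk 9, set 1) → L1-HIT  vc=[16]
9: 0x30 (blk 12, set 0) → L1-HIT  vc=[16]
10: 0x27 (blk 9, set 1) → L1-HIT  vc=[16]
11: 0x41 (blk 16, set 0) → VC-HIT  vc=[12]
12: 0x13 (blk 4, set 0) → MISS  vc=[12, 16]
13: 0x21 (blk 8, set 0) → MISS  vc=[12, 16, 4]
14: 0x13 (blk 4, set 0) → VC-HIT  vc=[12, 16, 8]

OUTCOME = MISS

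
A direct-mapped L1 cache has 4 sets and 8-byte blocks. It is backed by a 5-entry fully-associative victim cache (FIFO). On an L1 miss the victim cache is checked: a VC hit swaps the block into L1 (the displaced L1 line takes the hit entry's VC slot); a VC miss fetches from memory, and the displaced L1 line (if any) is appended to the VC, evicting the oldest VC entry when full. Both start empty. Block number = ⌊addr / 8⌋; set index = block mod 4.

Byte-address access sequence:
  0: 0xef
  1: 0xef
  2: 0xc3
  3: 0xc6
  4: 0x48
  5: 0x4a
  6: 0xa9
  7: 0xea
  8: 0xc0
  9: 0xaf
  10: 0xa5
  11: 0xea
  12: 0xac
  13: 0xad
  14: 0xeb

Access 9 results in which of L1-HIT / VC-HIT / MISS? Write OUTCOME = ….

  [0] addr=0xef blk=29 s=1: MISS | VC []
  [1] addr=0xef blk=29 s=1: L1-HIT | VC []
  [2] addr=0xc3 blk=24 s=0: MISS | VC []
  [3] addr=0xc6 blk=24 s=0: L1-HIT | VC []
  [4] addr=0x48 blk=9 s=1: MISS | VC [29]
  [5] addr=0x4a blk=9 s=1: L1-HIT | VC [29]
  [6] addr=0xa9 blk=21 s=1: MISS | VC [29, 9]
  [7] addr=0xea blk=29 s=1: VC-HIT | VC [21, 9]
  [8] addr=0xc0 blk=24 s=0: L1-HIT | VC [21, 9]
  [9] addr=0xaf blk=21 s=1: VC-HIT | VC [29, 9]
  [10] addr=0xa5 blk=20 s=0: MISS | VC [29, 9, 24]
  [11] addr=0xea blk=29 s=1: VC-HIT | VC [21, 9, 24]
  [12] addr=0xac blk=21 s=1: VC-HIT | VC [29, 9, 24]
  [13] addr=0xad blk=21 s=1: L1-HIT | VC [29, 9, 24]
  [14] addr=0xeb blk=29 s=1: VC-HIT | VC [21, 9, 24]

OUTCOME = VC-HIT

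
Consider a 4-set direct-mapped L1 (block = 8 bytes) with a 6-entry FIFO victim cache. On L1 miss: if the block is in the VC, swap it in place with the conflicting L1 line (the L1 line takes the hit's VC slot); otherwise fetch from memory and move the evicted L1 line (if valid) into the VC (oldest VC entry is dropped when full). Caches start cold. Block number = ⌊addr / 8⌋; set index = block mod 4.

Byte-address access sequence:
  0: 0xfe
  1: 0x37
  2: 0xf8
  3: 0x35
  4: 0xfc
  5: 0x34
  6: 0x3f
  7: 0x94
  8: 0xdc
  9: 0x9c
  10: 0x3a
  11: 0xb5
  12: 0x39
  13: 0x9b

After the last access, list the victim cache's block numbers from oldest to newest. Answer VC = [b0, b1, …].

VC = [31, 6, 7, 27, 18]

#0 0xfe→b31/s3 MISS; vc=[]
#1 0x37→b6/s2 MISS; vc=[]
#2 0xf8→b31/s3 L1-HIT; vc=[]
#3 0x35→b6/s2 L1-HIT; vc=[]
#4 0xfc→b31/s3 L1-HIT; vc=[]
#5 0x34→b6/s2 L1-HIT; vc=[]
#6 0x3f→b7/s3 MISS; vc=[31]
#7 0x94→b18/s2 MISS; vc=[31,6]
#8 0xdc→b27/s3 MISS; vc=[31,6,7]
#9 0x9c→b19/s3 MISS; vc=[31,6,7,27]
#10 0x3a→b7/s3 VC-HIT; vc=[31,6,19,27]
#11 0xb5→b22/s2 MISS; vc=[31,6,19,27,18]
#12 0x39→b7/s3 L1-HIT; vc=[31,6,19,27,18]
#13 0x9b→b19/s3 VC-HIT; vc=[31,6,7,27,18]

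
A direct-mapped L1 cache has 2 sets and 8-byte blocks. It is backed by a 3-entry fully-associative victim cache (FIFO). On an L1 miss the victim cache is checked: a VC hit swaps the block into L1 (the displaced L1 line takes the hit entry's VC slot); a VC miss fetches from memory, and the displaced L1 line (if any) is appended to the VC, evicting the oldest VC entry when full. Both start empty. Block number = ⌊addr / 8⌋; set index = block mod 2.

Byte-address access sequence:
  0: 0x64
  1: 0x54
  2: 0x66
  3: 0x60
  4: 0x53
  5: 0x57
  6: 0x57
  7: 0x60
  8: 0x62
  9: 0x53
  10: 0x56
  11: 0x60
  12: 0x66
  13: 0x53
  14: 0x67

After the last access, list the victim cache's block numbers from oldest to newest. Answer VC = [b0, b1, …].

  [0] addr=0x64 blk=12 s=0: MISS | VC []
  [1] addr=0x54 blk=10 s=0: MISS | VC [12]
  [2] addr=0x66 blk=12 s=0: VC-HIT | VC [10]
  [3] addr=0x60 blk=12 s=0: L1-HIT | VC [10]
  [4] addr=0x53 blk=10 s=0: VC-HIT | VC [12]
  [5] addr=0x57 blk=10 s=0: L1-HIT | VC [12]
  [6] addr=0x57 blk=10 s=0: L1-HIT | VC [12]
  [7] addr=0x60 blk=12 s=0: VC-HIT | VC [10]
  [8] addr=0x62 blk=12 s=0: L1-HIT | VC [10]
  [9] addr=0x53 blk=10 s=0: VC-HIT | VC [12]
  [10] addr=0x56 blk=10 s=0: L1-HIT | VC [12]
  [11] addr=0x60 blk=12 s=0: VC-HIT | VC [10]
  [12] addr=0x66 blk=12 s=0: L1-HIT | VC [10]
  [13] addr=0x53 blk=10 s=0: VC-HIT | VC [12]
  [14] addr=0x67 blk=12 s=0: VC-HIT | VC [10]

VC = [10]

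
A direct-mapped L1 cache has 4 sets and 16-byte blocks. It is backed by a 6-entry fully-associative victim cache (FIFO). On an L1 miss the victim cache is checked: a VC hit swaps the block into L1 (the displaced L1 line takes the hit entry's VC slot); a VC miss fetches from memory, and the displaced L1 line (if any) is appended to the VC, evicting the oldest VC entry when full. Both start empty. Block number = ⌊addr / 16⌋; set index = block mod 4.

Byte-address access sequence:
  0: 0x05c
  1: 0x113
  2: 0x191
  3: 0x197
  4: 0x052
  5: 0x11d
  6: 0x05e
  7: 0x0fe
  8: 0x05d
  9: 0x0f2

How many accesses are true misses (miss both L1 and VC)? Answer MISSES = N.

MISSES = 4

0: 0x5c (blk 5, set 1) → MISS  vc=[]
1: 0x113 (blk 17, set 1) → MISS  vc=[5]
2: 0x191 (blk 25, set 1) → MISS  vc=[5, 17]
3: 0x197 (blk 25, set 1) → L1-HIT  vc=[5, 17]
4: 0x52 (blk 5, set 1) → VC-HIT  vc=[25, 17]
5: 0x11d (blk 17, set 1) → VC-HIT  vc=[25, 5]
6: 0x5e (blk 5, set 1) → VC-HIT  vc=[25, 17]
7: 0xfe (blk 15, set 3) → MISS  vc=[25, 17]
8: 0x5d (blk 5, set 1) → L1-HIT  vc=[25, 17]
9: 0xf2 (blk 15, set 3) → L1-HIT  vc=[25, 17]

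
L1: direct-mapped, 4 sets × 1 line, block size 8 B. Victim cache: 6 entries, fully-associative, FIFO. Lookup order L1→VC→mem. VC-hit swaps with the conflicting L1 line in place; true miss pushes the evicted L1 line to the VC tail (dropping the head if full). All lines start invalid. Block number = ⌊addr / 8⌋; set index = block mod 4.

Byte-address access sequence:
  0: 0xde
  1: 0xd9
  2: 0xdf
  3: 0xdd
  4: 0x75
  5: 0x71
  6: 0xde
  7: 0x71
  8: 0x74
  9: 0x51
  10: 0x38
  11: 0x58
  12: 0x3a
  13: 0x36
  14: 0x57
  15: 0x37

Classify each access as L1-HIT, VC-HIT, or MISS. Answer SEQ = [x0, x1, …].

SEQ = [MISS, L1-HIT, L1-HIT, L1-HIT, MISS, L1-HIT, L1-HIT, L1-HIT, L1-HIT, MISS, MISS, MISS, VC-HIT, MISS, VC-HIT, VC-HIT]

0: 0xde (blk 27, set 3) → MISS  vc=[]
1: 0xd9 (blk 27, set 3) → L1-HIT  vc=[]
2: 0xdf (blk 27, set 3) → L1-HIT  vc=[]
3: 0xdd (blk 27, set 3) → L1-HIT  vc=[]
4: 0x75 (blk 14, set 2) → MISS  vc=[]
5: 0x71 (blk 14, set 2) → L1-HIT  vc=[]
6: 0xde (blk 27, set 3) → L1-HIT  vc=[]
7: 0x71 (blk 14, set 2) → L1-HIT  vc=[]
8: 0x74 (blk 14, set 2) → L1-HIT  vc=[]
9: 0x51 (blk 10, set 2) → MISS  vc=[14]
10: 0x38 (blk 7, set 3) → MISS  vc=[14, 27]
11: 0x58 (blk 11, set 3) → MISS  vc=[14, 27, 7]
12: 0x3a (blk 7, set 3) → VC-HIT  vc=[14, 27, 11]
13: 0x36 (blk 6, set 2) → MISS  vc=[14, 27, 11, 10]
14: 0x57 (blk 10, set 2) → VC-HIT  vc=[14, 27, 11, 6]
15: 0x37 (blk 6, set 2) → VC-HIT  vc=[14, 27, 11, 10]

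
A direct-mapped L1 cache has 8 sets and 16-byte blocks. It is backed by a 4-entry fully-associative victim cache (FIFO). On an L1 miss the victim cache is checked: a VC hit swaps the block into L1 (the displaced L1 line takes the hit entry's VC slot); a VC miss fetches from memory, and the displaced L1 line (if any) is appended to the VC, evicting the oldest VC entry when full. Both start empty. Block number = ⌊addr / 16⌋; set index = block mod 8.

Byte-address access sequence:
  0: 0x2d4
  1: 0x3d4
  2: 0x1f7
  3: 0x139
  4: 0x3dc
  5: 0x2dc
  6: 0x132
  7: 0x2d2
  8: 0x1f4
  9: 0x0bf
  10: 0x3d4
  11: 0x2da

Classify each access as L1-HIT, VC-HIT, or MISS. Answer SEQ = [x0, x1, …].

  [0] addr=0x2d4 blk=45 s=5: MISS | VC []
  [1] addr=0x3d4 blk=61 s=5: MISS | VC [45]
  [2] addr=0x1f7 blk=31 s=7: MISS | VC [45]
  [3] addr=0x139 blk=19 s=3: MISS | VC [45]
  [4] addr=0x3dc blk=61 s=5: L1-HIT | VC [45]
  [5] addr=0x2dc blk=45 s=5: VC-HIT | VC [61]
  [6] addr=0x132 blk=19 s=3: L1-HIT | VC [61]
  [7] addr=0x2d2 blk=45 s=5: L1-HIT | VC [61]
  [8] addr=0x1f4 blk=31 s=7: L1-HIT | VC [61]
  [9] addr=0xbf blk=11 s=3: MISS | VC [61, 19]
  [10] addr=0x3d4 blk=61 s=5: VC-HIT | VC [45, 19]
  [11] addr=0x2da blk=45 s=5: VC-HIT | VC [61, 19]

SEQ = [MISS, MISS, MISS, MISS, L1-HIT, VC-HIT, L1-HIT, L1-HIT, L1-HIT, MISS, VC-HIT, VC-HIT]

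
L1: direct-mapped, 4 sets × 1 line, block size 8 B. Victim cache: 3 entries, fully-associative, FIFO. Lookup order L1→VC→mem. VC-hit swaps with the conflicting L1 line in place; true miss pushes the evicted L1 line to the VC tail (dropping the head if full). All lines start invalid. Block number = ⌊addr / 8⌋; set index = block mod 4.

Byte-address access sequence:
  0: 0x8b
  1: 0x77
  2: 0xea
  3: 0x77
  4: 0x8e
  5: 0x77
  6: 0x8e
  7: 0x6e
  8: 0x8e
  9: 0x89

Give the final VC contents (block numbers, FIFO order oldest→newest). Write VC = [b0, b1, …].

0: 0x8b (blk 17, set 1) → MISS  vc=[]
1: 0x77 (blk 14, set 2) → MISS  vc=[]
2: 0xea (blk 29, set 1) → MISS  vc=[17]
3: 0x77 (blk 14, set 2) → L1-HIT  vc=[17]
4: 0x8e (blk 17, set 1) → VC-HIT  vc=[29]
5: 0x77 (blk 14, set 2) → L1-HIT  vc=[29]
6: 0x8e (blk 17, set 1) → L1-HIT  vc=[29]
7: 0x6e (blk 13, set 1) → MISS  vc=[29, 17]
8: 0x8e (blk 17, set 1) → VC-HIT  vc=[29, 13]
9: 0x89 (blk 17, set 1) → L1-HIT  vc=[29, 13]

VC = [29, 13]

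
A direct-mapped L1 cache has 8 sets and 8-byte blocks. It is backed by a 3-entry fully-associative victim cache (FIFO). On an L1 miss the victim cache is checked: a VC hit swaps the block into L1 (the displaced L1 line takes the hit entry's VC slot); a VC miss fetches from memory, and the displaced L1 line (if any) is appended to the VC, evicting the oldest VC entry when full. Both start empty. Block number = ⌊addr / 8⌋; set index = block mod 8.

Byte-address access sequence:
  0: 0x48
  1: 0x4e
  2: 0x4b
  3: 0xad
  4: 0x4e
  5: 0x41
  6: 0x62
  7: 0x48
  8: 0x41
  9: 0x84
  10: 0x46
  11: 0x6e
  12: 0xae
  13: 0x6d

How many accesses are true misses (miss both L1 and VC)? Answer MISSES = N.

MISSES = 6

  [0] addr=0x48 blk=9 s=1: MISS | VC []
  [1] addr=0x4e blk=9 s=1: L1-HIT | VC []
  [2] addr=0x4b blk=9 s=1: L1-HIT | VC []
  [3] addr=0xad blk=21 s=5: MISS | VC []
  [4] addr=0x4e blk=9 s=1: L1-HIT | VC []
  [5] addr=0x41 blk=8 s=0: MISS | VC []
  [6] addr=0x62 blk=12 s=4: MISS | VC []
  [7] addr=0x48 blk=9 s=1: L1-HIT | VC []
  [8] addr=0x41 blk=8 s=0: L1-HIT | VC []
  [9] addr=0x84 blk=16 s=0: MISS | VC [8]
  [10] addr=0x46 blk=8 s=0: VC-HIT | VC [16]
  [11] addr=0x6e blk=13 s=5: MISS | VC [16, 21]
  [12] addr=0xae blk=21 s=5: VC-HIT | VC [16, 13]
  [13] addr=0x6d blk=13 s=5: VC-HIT | VC [16, 21]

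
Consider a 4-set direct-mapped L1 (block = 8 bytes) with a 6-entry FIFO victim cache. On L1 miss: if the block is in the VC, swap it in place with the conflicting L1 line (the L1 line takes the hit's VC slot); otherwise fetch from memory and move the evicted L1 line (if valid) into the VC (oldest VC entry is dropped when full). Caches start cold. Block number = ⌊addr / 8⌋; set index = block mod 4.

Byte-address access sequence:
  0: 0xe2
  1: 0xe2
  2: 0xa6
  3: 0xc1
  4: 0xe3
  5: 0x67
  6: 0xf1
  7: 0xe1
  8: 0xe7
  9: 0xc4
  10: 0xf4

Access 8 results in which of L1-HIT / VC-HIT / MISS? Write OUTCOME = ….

0: 0xe2 (blk 28, set 0) → MISS  vc=[]
1: 0xe2 (blk 28, set 0) → L1-HIT  vc=[]
2: 0xa6 (blk 20, set 0) → MISS  vc=[28]
3: 0xc1 (blk 24, set 0) → MISS  vc=[28, 20]
4: 0xe3 (blk 28, set 0) → VC-HIT  vc=[24, 20]
5: 0x67 (blk 12, set 0) → MISS  vc=[24, 20, 28]
6: 0xf1 (blk 30, set 2) → MISS  vc=[24, 20, 28]
7: 0xe1 (blk 28, set 0) → VC-HIT  vc=[24, 20, 12]
8: 0xe7 (blk 28, set 0) → L1-HIT  vc=[24, 20, 12]
9: 0xc4 (blk 24, set 0) → VC-HIT  vc=[28, 20, 12]
10: 0xf4 (blk 30, set 2) → L1-HIT  vc=[28, 20, 12]

OUTCOME = L1-HIT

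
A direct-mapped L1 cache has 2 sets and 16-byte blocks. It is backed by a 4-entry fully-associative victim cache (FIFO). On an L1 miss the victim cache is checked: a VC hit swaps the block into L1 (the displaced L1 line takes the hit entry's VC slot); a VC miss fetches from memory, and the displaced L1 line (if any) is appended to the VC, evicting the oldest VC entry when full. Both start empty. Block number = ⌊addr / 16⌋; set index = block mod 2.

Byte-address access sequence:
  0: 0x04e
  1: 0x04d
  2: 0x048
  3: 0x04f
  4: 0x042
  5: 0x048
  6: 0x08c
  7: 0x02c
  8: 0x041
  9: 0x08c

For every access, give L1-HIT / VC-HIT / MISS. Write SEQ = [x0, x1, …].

0: 0x4e (blk 4, set 0) → MISS  vc=[]
1: 0x4d (blk 4, set 0) → L1-HIT  vc=[]
2: 0x48 (blk 4, set 0) → L1-HIT  vc=[]
3: 0x4f (blk 4, set 0) → L1-HIT  vc=[]
4: 0x42 (blk 4, set 0) → L1-HIT  vc=[]
5: 0x48 (blk 4, set 0) → L1-HIT  vc=[]
6: 0x8c (blk 8, set 0) → MISS  vc=[4]
7: 0x2c (blk 2, set 0) → MISS  vc=[4, 8]
8: 0x41 (blk 4, set 0) → VC-HIT  vc=[2, 8]
9: 0x8c (blk 8, set 0) → VC-HIT  vc=[2, 4]

SEQ = [MISS, L1-HIT, L1-HIT, L1-HIT, L1-HIT, L1-HIT, MISS, MISS, VC-HIT, VC-HIT]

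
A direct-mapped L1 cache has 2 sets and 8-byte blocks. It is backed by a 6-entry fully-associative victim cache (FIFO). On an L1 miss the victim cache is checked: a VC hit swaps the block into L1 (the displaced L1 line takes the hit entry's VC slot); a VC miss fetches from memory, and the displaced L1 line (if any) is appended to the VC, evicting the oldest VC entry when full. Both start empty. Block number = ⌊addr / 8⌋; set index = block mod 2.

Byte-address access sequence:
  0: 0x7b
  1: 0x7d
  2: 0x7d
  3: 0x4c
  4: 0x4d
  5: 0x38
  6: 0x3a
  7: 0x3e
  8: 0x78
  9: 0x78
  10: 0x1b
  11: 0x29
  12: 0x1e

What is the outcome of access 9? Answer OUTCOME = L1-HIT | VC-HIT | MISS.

OUTCOME = L1-HIT

0: 0x7b (blk 15, set 1) → MISS  vc=[]
1: 0x7d (blk 15, set 1) → L1-HIT  vc=[]
2: 0x7d (blk 15, set 1) → L1-HIT  vc=[]
3: 0x4c (blk 9, set 1) → MISS  vc=[15]
4: 0x4d (blk 9, set 1) → L1-HIT  vc=[15]
5: 0x38 (blk 7, set 1) → MISS  vc=[15, 9]
6: 0x3a (blk 7, set 1) → L1-HIT  vc=[15, 9]
7: 0x3e (blk 7, set 1) → L1-HIT  vc=[15, 9]
8: 0x78 (blk 15, set 1) → VC-HIT  vc=[7, 9]
9: 0x78 (blk 15, set 1) → L1-HIT  vc=[7, 9]
10: 0x1b (blk 3, set 1) → MISS  vc=[7, 9, 15]
11: 0x29 (blk 5, set 1) → MISS  vc=[7, 9, 15, 3]
12: 0x1e (blk 3, set 1) → VC-HIT  vc=[7, 9, 15, 5]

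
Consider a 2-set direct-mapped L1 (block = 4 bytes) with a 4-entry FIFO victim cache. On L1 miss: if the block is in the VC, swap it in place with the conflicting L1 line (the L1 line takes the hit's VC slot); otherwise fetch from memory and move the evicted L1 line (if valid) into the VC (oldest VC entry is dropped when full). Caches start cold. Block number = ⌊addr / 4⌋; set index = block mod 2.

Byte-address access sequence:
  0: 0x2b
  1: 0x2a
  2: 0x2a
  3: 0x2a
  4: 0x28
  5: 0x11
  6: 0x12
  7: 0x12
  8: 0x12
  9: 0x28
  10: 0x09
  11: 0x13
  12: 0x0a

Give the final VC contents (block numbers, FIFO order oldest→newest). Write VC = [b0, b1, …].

0: 0x2b (blk 10, set 0) → MISS  vc=[]
1: 0x2a (blk 10, set 0) → L1-HIT  vc=[]
2: 0x2a (blk 10, set 0) → L1-HIT  vc=[]
3: 0x2a (blk 10, set 0) → L1-HIT  vc=[]
4: 0x28 (blk 10, set 0) → L1-HIT  vc=[]
5: 0x11 (blk 4, set 0) → MISS  vc=[10]
6: 0x12 (blk 4, set 0) → L1-HIT  vc=[10]
7: 0x12 (blk 4, set 0) → L1-HIT  vc=[10]
8: 0x12 (blk 4, set 0) → L1-HIT  vc=[10]
9: 0x28 (blk 10, set 0) → VC-HIT  vc=[4]
10: 0x9 (blk 2, set 0) → MISS  vc=[4, 10]
11: 0x13 (blk 4, set 0) → VC-HIT  vc=[2, 10]
12: 0xa (blk 2, set 0) → VC-HIT  vc=[4, 10]

VC = [4, 10]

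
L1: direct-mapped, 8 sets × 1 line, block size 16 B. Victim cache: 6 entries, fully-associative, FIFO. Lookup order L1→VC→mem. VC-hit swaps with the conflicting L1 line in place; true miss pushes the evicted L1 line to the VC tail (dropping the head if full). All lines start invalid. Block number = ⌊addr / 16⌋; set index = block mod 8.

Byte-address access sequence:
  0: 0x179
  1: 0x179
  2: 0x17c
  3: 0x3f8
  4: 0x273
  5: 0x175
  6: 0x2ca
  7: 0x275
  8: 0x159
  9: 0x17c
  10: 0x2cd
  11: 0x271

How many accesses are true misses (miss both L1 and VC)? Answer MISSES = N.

MISSES = 5

  [0] addr=0x179 blk=23 s=7: MISS | VC []
  [1] addr=0x179 blk=23 s=7: L1-HIT | VC []
  [2] addr=0x17c blk=23 s=7: L1-HIT | VC []
  [3] addr=0x3f8 blk=63 s=7: MISS | VC [23]
  [4] addr=0x273 blk=39 s=7: MISS | VC [23, 63]
  [5] addr=0x175 blk=23 s=7: VC-HIT | VC [39, 63]
  [6] addr=0x2ca blk=44 s=4: MISS | VC [39, 63]
  [7] addr=0x275 blk=39 s=7: VC-HIT | VC [23, 63]
  [8] addr=0x159 blk=21 s=5: MISS | VC [23, 63]
  [9] addr=0x17c blk=23 s=7: VC-HIT | VC [39, 63]
  [10] addr=0x2cd blk=44 s=4: L1-HIT | VC [39, 63]
  [11] addr=0x271 blk=39 s=7: VC-HIT | VC [23, 63]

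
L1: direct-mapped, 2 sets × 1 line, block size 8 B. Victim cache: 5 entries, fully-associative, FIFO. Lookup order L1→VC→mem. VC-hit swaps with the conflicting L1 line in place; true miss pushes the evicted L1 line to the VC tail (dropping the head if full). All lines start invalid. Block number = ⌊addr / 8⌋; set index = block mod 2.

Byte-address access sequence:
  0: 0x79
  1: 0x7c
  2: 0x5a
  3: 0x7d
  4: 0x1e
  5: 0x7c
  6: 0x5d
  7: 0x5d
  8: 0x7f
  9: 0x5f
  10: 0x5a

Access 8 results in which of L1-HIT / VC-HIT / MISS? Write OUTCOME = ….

  [0] addr=0x79 blk=15 s=1: MISS | VC []
  [1] addr=0x7c blk=15 s=1: L1-HIT | VC []
  [2] addr=0x5a blk=11 s=1: MISS | VC [15]
  [3] addr=0x7d blk=15 s=1: VC-HIT | VC [11]
  [4] addr=0x1e blk=3 s=1: MISS | VC [11, 15]
  [5] addr=0x7c blk=15 s=1: VC-HIT | VC [11, 3]
  [6] addr=0x5d blk=11 s=1: VC-HIT | VC [15, 3]
  [7] addr=0x5d blk=11 s=1: L1-HIT | VC [15, 3]
  [8] addr=0x7f blk=15 s=1: VC-HIT | VC [11, 3]
  [9] addr=0x5f blk=11 s=1: VC-HIT | VC [15, 3]
  [10] addr=0x5a blk=11 s=1: L1-HIT | VC [15, 3]

OUTCOME = VC-HIT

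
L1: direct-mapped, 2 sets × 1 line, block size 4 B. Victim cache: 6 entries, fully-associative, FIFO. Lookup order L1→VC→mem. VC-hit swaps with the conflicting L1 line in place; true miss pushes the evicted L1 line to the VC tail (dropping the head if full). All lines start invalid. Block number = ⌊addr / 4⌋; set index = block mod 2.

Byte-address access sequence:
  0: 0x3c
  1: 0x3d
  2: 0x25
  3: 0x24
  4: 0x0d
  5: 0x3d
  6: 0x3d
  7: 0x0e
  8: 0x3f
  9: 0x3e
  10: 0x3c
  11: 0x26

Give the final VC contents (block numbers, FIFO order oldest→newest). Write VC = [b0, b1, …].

VC = [3, 15]

  [0] addr=0x3c blk=15 s=1: MISS | VC []
  [1] addr=0x3d blk=15 s=1: L1-HIT | VC []
  [2] addr=0x25 blk=9 s=1: MISS | VC [15]
  [3] addr=0x24 blk=9 s=1: L1-HIT | VC [15]
  [4] addr=0xd blk=3 s=1: MISS | VC [15, 9]
  [5] addr=0x3d blk=15 s=1: VC-HIT | VC [3, 9]
  [6] addr=0x3d blk=15 s=1: L1-HIT | VC [3, 9]
  [7] addr=0xe blk=3 s=1: VC-HIT | VC [15, 9]
  [8] addr=0x3f blk=15 s=1: VC-HIT | VC [3, 9]
  [9] addr=0x3e blk=15 s=1: L1-HIT | VC [3, 9]
  [10] addr=0x3c blk=15 s=1: L1-HIT | VC [3, 9]
  [11] addr=0x26 blk=9 s=1: VC-HIT | VC [3, 15]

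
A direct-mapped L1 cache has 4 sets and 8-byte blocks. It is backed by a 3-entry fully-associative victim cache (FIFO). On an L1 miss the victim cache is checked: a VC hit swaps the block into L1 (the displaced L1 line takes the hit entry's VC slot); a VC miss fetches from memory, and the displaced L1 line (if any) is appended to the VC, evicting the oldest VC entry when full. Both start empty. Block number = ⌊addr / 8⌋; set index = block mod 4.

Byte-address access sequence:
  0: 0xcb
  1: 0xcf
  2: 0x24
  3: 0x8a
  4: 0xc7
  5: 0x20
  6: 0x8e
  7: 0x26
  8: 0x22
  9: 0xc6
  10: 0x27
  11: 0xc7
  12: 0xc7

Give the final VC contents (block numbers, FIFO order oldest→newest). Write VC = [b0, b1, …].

VC = [25, 4]

  [0] addr=0xcb blk=25 s=1: MISS | VC []
  [1] addr=0xcf blk=25 s=1: L1-HIT | VC []
  [2] addr=0x24 blk=4 s=0: MISS | VC []
  [3] addr=0x8a blk=17 s=1: MISS | VC [25]
  [4] addr=0xc7 blk=24 s=0: MISS | VC [25, 4]
  [5] addr=0x20 blk=4 s=0: VC-HIT | VC [25, 24]
  [6] addr=0x8e blk=17 s=1: L1-HIT | VC [25, 24]
  [7] addr=0x26 blk=4 s=0: L1-HIT | VC [25, 24]
  [8] addr=0x22 blk=4 s=0: L1-HIT | VC [25, 24]
  [9] addr=0xc6 blk=24 s=0: VC-HIT | VC [25, 4]
  [10] addr=0x27 blk=4 s=0: VC-HIT | VC [25, 24]
  [11] addr=0xc7 blk=24 s=0: VC-HIT | VC [25, 4]
  [12] addr=0xc7 blk=24 s=0: L1-HIT | VC [25, 4]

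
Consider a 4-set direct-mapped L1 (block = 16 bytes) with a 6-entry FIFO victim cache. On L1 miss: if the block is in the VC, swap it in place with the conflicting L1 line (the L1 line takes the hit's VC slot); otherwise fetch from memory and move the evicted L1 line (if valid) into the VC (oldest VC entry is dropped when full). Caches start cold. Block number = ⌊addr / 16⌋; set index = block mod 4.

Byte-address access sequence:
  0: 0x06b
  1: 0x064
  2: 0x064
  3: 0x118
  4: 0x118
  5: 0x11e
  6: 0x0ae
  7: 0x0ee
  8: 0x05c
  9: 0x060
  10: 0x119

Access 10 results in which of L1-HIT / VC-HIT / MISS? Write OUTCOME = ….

OUTCOME = VC-HIT

#0 0x6b→b6/s2 MISS; vc=[]
#1 0x64→b6/s2 L1-HIT; vc=[]
#2 0x64→b6/s2 L1-HIT; vc=[]
#3 0x118→b17/s1 MISS; vc=[]
#4 0x118→b17/s1 L1-HIT; vc=[]
#5 0x11e→b17/s1 L1-HIT; vc=[]
#6 0xae→b10/s2 MISS; vc=[6]
#7 0xee→b14/s2 MISS; vc=[6,10]
#8 0x5c→b5/s1 MISS; vc=[6,10,17]
#9 0x60→b6/s2 VC-HIT; vc=[14,10,17]
#10 0x119→b17/s1 VC-HIT; vc=[14,10,5]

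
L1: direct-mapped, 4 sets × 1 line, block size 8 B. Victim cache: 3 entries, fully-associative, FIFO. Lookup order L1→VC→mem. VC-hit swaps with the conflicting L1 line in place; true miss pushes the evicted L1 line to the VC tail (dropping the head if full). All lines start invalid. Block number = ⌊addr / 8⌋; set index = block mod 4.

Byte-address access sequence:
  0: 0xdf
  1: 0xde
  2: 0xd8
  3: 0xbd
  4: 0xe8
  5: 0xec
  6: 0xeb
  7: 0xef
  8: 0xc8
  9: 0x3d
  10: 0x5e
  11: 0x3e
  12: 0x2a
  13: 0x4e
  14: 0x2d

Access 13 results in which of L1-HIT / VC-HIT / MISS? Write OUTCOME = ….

#0 0xdf→b27/s3 MISS; vc=[]
#1 0xde→b27/s3 L1-HIT; vc=[]
#2 0xd8→b27/s3 L1-HIT; vc=[]
#3 0xbd→b23/s3 MISS; vc=[27]
#4 0xe8→b29/s1 MISS; vc=[27]
#5 0xec→b29/s1 L1-HIT; vc=[27]
#6 0xeb→b29/s1 L1-HIT; vc=[27]
#7 0xef→b29/s1 L1-HIT; vc=[27]
#8 0xc8→b25/s1 MISS; vc=[27,29]
#9 0x3d→b7/s3 MISS; vc=[27,29,23]
#10 0x5e→b11/s3 MISS; vc=[29,23,7]
#11 0x3e→b7/s3 VC-HIT; vc=[29,23,11]
#12 0x2a→b5/s1 MISS; vc=[23,11,25]
#13 0x4e→b9/s1 MISS; vc=[11,25,5]
#14 0x2d→b5/s1 VC-HIT; vc=[11,25,9]

OUTCOME = MISS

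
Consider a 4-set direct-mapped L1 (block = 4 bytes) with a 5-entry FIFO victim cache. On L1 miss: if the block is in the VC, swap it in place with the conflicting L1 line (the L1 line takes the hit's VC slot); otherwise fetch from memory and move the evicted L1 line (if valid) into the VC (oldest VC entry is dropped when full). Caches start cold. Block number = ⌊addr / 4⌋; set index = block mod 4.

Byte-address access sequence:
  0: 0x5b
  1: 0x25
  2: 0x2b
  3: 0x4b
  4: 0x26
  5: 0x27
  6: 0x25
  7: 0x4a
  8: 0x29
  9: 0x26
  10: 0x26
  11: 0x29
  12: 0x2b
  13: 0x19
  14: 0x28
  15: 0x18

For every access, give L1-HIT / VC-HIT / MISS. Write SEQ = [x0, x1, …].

SEQ = [MISS, MISS, MISS, MISS, L1-HIT, L1-HIT, L1-HIT, L1-HIT, VC-HIT, L1-HIT, L1-HIT, L1-HIT, L1-HIT, MISS, VC-HIT, VC-HIT]

0: 0x5b (blk 22, set 2) → MISS  vc=[]
1: 0x25 (blk 9, set 1) → MISS  vc=[]
2: 0x2b (blk 10, set 2) → MISS  vc=[22]
3: 0x4b (blk 18, set 2) → MISS  vc=[22, 10]
4: 0x26 (blk 9, set 1) → L1-HIT  vc=[22, 10]
5: 0x27 (blk 9, set 1) → L1-HIT  vc=[22, 10]
6: 0x25 (blk 9, set 1) → L1-HIT  vc=[22, 10]
7: 0x4a (blk 18, set 2) → L1-HIT  vc=[22, 10]
8: 0x29 (blk 10, set 2) → VC-HIT  vc=[22, 18]
9: 0x26 (blk 9, set 1) → L1-HIT  vc=[22, 18]
10: 0x26 (blk 9, set 1) → L1-HIT  vc=[22, 18]
11: 0x29 (blk 10, set 2) → L1-HIT  vc=[22, 18]
12: 0x2b (blk 10, set 2) → L1-HIT  vc=[22, 18]
13: 0x19 (blk 6, set 2) → MISS  vc=[22, 18, 10]
14: 0x28 (blk 10, set 2) → VC-HIT  vc=[22, 18, 6]
15: 0x18 (blk 6, set 2) → VC-HIT  vc=[22, 18, 10]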